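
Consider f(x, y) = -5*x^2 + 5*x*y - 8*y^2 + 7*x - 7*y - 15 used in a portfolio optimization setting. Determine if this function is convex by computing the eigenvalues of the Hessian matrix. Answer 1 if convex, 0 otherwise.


The Hessian of f(x,y) = -5*x^2 + 5*x*y - 8*y^2 + 7*x - 7*y - 15 is:
H = [[-10, 5], [5, -16]]
Trace = -10 - 16 = -26
Determinant = -10*-16 - (5)^2 = 135
Discriminant = (-26)^2 - 4*135 = 136.0
Eigenvalues: lambda_1 = -18.831, lambda_2 = -7.169
The function is not convex.

0


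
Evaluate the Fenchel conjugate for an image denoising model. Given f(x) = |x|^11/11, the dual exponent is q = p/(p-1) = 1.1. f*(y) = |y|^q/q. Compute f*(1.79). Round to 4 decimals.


The conjugate exponent q satisfies 1/p + 1/q = 1.
p = 11, so q = 11/(11 - 1) = 1.1
|y|^q = 1.79^1.1 = 1.8973
f*(1.79) = 1.8973 / 1.1 = 1.7248


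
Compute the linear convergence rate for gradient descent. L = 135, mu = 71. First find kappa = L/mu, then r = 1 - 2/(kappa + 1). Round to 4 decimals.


Step 1: Compute the condition number.
kappa = L/mu = 135/71 = 1.9014
Step 2: Compute the convergence rate.
r = 1 - 2/(kappa + 1) = 1 - 2*mu/(L + mu) = (L - mu)/(L + mu) = 64/206 = 0.3107


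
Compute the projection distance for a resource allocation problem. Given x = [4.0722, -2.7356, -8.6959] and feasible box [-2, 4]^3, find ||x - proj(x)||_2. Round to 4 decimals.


Project each component onto [-2, 4].
clip(4.0722) = 4.0, clip(-2.7356) = -2.0, clip(-8.6959) = -2.0
Projection = [4.0, -2.0, -2.0]
Squared diffs: [0.0052, 0.5411, 44.8351]
Distance = sqrt(45.3814) = 6.7366


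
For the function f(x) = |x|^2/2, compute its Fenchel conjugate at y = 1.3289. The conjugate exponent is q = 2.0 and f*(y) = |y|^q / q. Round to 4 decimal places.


The conjugate exponent q satisfies 1/p + 1/q = 1.
p = 2, so q = 2/(2 - 1) = 2.0
|y|^q = 1.3289^2.0 = 1.766
f*(1.3289) = 1.766 / 2.0 = 0.883


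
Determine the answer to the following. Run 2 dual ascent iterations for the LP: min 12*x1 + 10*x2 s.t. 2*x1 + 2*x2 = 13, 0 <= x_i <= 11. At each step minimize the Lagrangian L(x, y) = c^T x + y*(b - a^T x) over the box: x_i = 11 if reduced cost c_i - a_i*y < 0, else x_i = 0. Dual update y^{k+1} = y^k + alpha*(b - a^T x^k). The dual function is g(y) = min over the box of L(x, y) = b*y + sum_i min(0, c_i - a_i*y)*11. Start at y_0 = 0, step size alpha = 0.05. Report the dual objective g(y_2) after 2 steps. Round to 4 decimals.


Dual ascent for LP: min 12*x1 + 10*x2, 2*x1 + 2*x2 = 13, 0 <= x_i <= 11
Step 1: y^k = 0.0, reduced costs: (12.0, 10.0)
  x^k = (0.0, 0.0), subgradient = b - a^T x = 13.0
  y^{k+1} = 0.0 + 0.05*13.0 = 0.65
Step 2: y^k = 0.65, reduced costs: (10.7, 8.7)
  x^k = (0.0, 0.0), subgradient = b - a^T x = 13.0
  y^{k+1} = 0.65 + 0.05*13.0 = 1.3
Dual objective at y_2 = 1.3: reduced costs (9.4, 7.4), box minimizer x = (0.0, 0.0)
g(y_2) = b*y + (c1 - a1*y)*x1 + (c2 - a2*y)*x2 = 13*1.3 + 9.4*0.0 + 7.4*0.0 = 16.9 + 0.0 + 0.0 = 16.9


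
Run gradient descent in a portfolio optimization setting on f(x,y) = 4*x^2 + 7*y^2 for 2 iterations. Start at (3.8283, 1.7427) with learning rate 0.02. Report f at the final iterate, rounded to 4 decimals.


Gradient descent on f(x,y) = 4*x^2 + 7*y^2.
Starting point: (3.8283, 1.7427), alpha = 0.02
Step 1: grad_x = 2*4*3.8283 = 30.6264, grad_y = 2*7*1.7427 = 24.3978
  x_1 = 3.8283 - 0.02*30.6264 = 3.2158
  y_1 = 1.7427 - 0.02*24.3978 = 1.2547
Step 2: grad_x = 2*4*3.2158 = 25.7262, grad_y = 2*7*1.2547 = 17.5664
  x_2 = 3.2158 - 0.02*25.7262 = 2.7012
  y_2 = 1.2547 - 0.02*17.5664 = 0.9034
f(2.7012, 0.9034) = 4*2.7012^2 + 7*0.9034^2 = 34.9001


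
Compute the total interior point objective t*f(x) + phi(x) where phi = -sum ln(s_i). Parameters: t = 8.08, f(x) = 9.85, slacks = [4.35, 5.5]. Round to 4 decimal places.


Step 1: Compute log-barrier.
ln values: [1.4702, 1.7047]
phi = -(1.4702 + 1.7047) = -3.1749
Step 2: Compute augmented objective.
t*f(x) = 8.08*9.85 = 79.588
Total = 79.588 - 3.1749 = 76.4131


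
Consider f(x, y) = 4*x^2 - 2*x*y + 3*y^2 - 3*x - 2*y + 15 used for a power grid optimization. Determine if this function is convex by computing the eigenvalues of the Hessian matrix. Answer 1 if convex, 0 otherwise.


The Hessian of f(x,y) = 4*x^2 - 2*x*y + 3*y^2 - 3*x - 2*y + 15 is:
H = [[8, -2], [-2, 6]]
Trace = 8 + 6 = 14
Determinant = 8*6 - (-2)^2 = 44
Discriminant = (14)^2 - 4*44 = 20.0
Eigenvalues: lambda_1 = 4.7639, lambda_2 = 9.2361
The function is convex.

1


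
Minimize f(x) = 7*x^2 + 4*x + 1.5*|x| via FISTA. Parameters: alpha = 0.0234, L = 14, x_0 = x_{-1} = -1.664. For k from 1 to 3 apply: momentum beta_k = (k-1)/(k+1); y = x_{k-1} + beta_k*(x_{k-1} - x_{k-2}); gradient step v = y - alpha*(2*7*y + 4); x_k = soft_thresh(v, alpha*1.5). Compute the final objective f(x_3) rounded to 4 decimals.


FISTA on f(x) = 7*x^2 + 4*x + 1.5*|x|
L = 14, alpha = 0.0234
Iteration 1: beta = 0.0, y = -1.664 + 0.0*(-1.664 + 1.664) = -1.664
  grad(y) = -19.296, v = y - alpha*grad = -1.2125
  prox(v) = soft_thresh(-1.2125, 0.0351) = -1.1774
Iteration 2: beta = 0.3333, y = -1.1774 + 0.3333*(-1.1774 + 1.664) = -1.0152
  grad(y) = -10.2123, v = y - alpha*grad = -0.7762
  prox(v) = soft_thresh(-0.7762, 0.0351) = -0.7411
Iteration 3: beta = 0.5, y = -0.7411 + 0.5*(-0.7411 + 1.1774) = -0.523
  grad(y) = -3.3214, v = y - alpha*grad = -0.4452
  prox(v) = soft_thresh(-0.4452, 0.0351) = -0.4101
f(x_3) = 7*(-0.4101)^2 + 4*(-0.4101) + 1.5*|-0.4101| = 0.1521


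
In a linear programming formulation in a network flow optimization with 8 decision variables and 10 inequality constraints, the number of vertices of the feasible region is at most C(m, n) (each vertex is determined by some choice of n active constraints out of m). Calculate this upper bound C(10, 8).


Each vertex corresponds to some choice of n active constraints out of m, so the number of vertices is at most C(m, n) = m! / (n!(m-n)!).
m = 10, n = 8
Numerator: 10 * 9 * 8 * 7 * 6 * 5 * 4 * 3
Denominator: 8! = 40320
C(10, 8) = 45


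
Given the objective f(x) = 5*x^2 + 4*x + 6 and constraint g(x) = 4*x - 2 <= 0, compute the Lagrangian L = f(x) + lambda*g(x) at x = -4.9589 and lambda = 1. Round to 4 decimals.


Step 1: Evaluate f(x).
f(-4.9589) = 5*(-4.9589)^2 + 4*(-4.9589) + 6 = 109.1178
Step 2: Evaluate g(x).
g(-4.9589) = 4*-4.9589 - 2 = -21.8356
Step 3: Compute Lagrangian.
L = 109.1178 + 1*-21.8356 = 87.2822


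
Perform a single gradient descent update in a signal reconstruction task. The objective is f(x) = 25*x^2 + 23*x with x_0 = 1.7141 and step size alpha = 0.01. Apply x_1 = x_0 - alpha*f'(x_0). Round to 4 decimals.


We compute the gradient at x_0 and apply the update.
f'(x) = 50*x + 23
f'(1.7141) = 50*1.7141 + 23 = 108.705
x_1 = 1.7141 - 0.01*108.705 = 0.6271


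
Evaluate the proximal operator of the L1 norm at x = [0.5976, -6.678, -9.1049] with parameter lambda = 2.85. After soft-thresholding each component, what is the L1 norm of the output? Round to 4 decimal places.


Soft-thresholding with lambda = 2.85:
prox(0.5976) = sign(0.5976)*max(|0.5976| - 2.85, 0) = 0.0
prox(-6.678) = sign(-6.678)*max(|-6.678| - 2.85, 0) = -3.828
prox(-9.1049) = sign(-9.1049)*max(|-9.1049| - 2.85, 0) = -6.2549
prox(x) = [0.0, -3.828, -6.2549]
||prox(x)||_1 = 0.0 + 3.828 + 6.2549 = 10.0829


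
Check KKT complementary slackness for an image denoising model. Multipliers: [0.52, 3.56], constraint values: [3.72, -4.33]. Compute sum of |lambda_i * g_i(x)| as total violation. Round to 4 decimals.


KKT complementary slackness check:
lambda_1 * g_1 = 0.52 * 3.72 = 1.9344
lambda_2 * g_2 = 3.56 * -4.33 = -15.4148
Total violation = 1.9344 + 15.4148 = 17.3492


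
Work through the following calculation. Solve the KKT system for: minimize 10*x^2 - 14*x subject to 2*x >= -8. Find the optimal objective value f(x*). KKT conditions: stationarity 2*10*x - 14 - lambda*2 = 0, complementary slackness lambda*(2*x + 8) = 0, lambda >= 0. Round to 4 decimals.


Step 1: Try lambda = 0 (constraint inactive).
Stationarity: 2*10*x - 14 = 0
x* = 14/(2*10) = 0.7
Check constraint: 2*0.7 = 1.4 >= -8 -- satisfied.
Step 2: Compute optimal value.
f(x*) = 10*0.7^2 - 14*0.7 = -4.9


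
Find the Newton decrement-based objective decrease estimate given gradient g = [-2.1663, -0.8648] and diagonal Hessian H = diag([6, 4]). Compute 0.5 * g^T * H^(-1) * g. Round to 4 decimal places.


Step 1: H is diagonal, so H^(-1) * g = [-0.3611, -0.2162].
Step 2: g^T H^(-1) g = sum_i g_i^2 / H_ii
  = (-2.1663)^2/6 + (-0.8648)^2/4
  = 0.7821 + 0.187 = 0.9691
Step 3: Objective decrease = 0.5 * g^T H^(-1) g = 0.4846


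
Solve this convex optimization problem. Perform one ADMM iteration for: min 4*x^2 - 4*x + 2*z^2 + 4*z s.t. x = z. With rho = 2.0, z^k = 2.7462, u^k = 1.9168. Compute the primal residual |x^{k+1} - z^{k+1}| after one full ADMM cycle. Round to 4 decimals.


ADMM iteration with rho = 2.0, z^k = 2.7462, u^k = 1.9168
Step 1: x-update.
Minimize 4*x^2 - 4*x + (2.0/2)*(x - 2.7462 + 1.9168)^2
FOC: (2*4 + 2.0)*x = 4 + 2.0*(2.7462 - 1.9168)
x^{k+1} = 0.5659
Step 2: z-update.
Minimize 2*z^2 + 4*z + (2.0/2)*(0.5659 - z + 1.9168)^2
FOC: (2*2 + 2.0)*z = -4 + 2.0*(0.5659 + 1.9168)
z^{k+1} = 0.1609
Step 3: u-update.
u^{k+1} = 1.9168 + 0.5659 - 0.1609 = 2.3218
Step 4: Primal residual = |0.5659 - 0.1609| = 0.405


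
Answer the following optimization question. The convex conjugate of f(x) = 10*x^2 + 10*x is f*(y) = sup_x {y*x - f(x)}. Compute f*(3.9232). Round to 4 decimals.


f*(y) = sup_x {y*x - a*x^2 - b*x} = sup_x {(y-b)*x - a*x^2}
FOC: (y - b) - 2a*x = 0 => x* = (y - b)/(2a)
x* = (3.9232 - 10)/(2*10) = -0.3038
f*(3.9232) = (y-b)^2/(4a) = (3.9232 - 10)^2/(4*10)
= 36.9275/40 = 0.9232


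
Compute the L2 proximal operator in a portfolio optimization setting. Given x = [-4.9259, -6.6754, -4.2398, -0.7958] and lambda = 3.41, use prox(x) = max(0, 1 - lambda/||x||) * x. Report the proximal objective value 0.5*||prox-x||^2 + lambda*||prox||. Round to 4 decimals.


Step 1: Compute ||x||.
||x|| = 9.3507
Step 2: Compute scaling factor.
scale = max(0, 1 - 3.41/9.3507) = 0.6353
Step 3: prox(x) = [-3.1295, -4.241, -2.6936, -0.5056]
||prox(x)|| = 5.9407
Step 4: Proximal objective.
0.5*||prox-x||^2 = 5.8141
lambda*||prox|| = 20.2578
Total = 26.0717


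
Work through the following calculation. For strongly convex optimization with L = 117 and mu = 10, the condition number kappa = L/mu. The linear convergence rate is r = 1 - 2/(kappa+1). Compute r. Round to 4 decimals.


Step 1: Compute the condition number.
kappa = L/mu = 117/10 = 11.7
Step 2: Compute the convergence rate.
r = 1 - 2/(kappa + 1) = 1 - 2*mu/(L + mu) = (L - mu)/(L + mu) = 107/127 = 0.8425


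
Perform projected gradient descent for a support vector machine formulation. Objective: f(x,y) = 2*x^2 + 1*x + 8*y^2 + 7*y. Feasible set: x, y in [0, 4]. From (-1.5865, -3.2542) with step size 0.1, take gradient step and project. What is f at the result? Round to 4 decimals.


Step 1: Compute gradient at (-1.5865, -3.2542).
grad_x = 2*2*-1.5865 + 1 = -5.346
grad_y = 2*8*-3.2542 + 7 = -45.0672
Step 2: Gradient step.
x_raw = -1.5865 - 0.1*-5.346 = -1.0519
y_raw = -3.2542 - 0.1*-45.0672 = 1.2525
Step 3: Project onto [0, 4].
x_proj = clip(-1.0519) = 0.0
y_proj = clip(1.2525) = 1.2525
Step 4: Evaluate f.
f(0.0, 1.2525) = 21.3181


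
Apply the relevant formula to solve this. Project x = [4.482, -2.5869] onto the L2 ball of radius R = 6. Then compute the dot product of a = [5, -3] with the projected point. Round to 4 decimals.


Step 1: Compute ||x|| (intermediates to 6 decimals).
||x|| = sqrt(4.482^2 + (-2.5869)^2) = 5.174976
Step 2: Project.
Since ||x|| <= R, proj = x (no scaling needed).
proj(x) = [4.482, -2.5869]
Step 3: Dot product.
a^T * proj(x) = 5*4.482 - 3*(-2.5869) = 30.1707


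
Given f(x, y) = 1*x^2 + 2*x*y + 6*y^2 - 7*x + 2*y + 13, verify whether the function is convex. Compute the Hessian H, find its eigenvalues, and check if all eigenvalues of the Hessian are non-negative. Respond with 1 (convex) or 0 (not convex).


The Hessian of f(x,y) = 1*x^2 + 2*x*y + 6*y^2 - 7*x + 2*y + 13 is:
H = [[2, 2], [2, 12]]
Trace = 2 + 12 = 14
Determinant = 2*12 - (2)^2 = 20
Discriminant = (14)^2 - 4*20 = 116.0
Eigenvalues: lambda_1 = 1.6148, lambda_2 = 12.3852
The function is convex.

1


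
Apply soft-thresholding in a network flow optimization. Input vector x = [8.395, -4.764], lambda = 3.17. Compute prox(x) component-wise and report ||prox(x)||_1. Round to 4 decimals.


Soft-thresholding with lambda = 3.17:
prox(8.395) = sign(8.395)*max(|8.395| - 3.17, 0) = 5.225
prox(-4.764) = sign(-4.764)*max(|-4.764| - 3.17, 0) = -1.594
prox(x) = [5.225, -1.594]
||prox(x)||_1 = 5.225 + 1.594 = 6.819


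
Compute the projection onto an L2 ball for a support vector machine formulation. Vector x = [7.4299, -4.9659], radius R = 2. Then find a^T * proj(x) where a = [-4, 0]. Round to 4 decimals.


Step 1: Compute ||x|| (intermediates to 6 decimals).
||x|| = sqrt(7.4299^2 + (-4.9659)^2) = 8.936642
Step 2: Project.
Since ||x|| > R, scale = R/||x|| = 2/8.936642 = 0.223798, proj(x) = scale * x
proj(x) = [1.662797, -1.111358]
Step 3: Dot product.
a^T * proj(x) = -4*1.662797 + 0*(-1.111358) = -6.6512


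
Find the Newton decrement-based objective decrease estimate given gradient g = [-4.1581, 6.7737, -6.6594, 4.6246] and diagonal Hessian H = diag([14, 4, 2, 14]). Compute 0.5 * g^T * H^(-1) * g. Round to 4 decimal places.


Step 1: H is diagonal, so H^(-1) * g = [-0.297, 1.6934, -3.3297, 0.3303].
Step 2: g^T H^(-1) g = sum_i g_i^2 / H_ii
  = (-4.1581)^2/14 + (6.7737)^2/4 + (-6.6594)^2/2 + (4.6246)^2/14
  = 1.235 + 11.4708 + 22.1738 + 1.5276 = 36.4072
Step 3: Objective decrease = 0.5 * g^T H^(-1) g = 18.2036


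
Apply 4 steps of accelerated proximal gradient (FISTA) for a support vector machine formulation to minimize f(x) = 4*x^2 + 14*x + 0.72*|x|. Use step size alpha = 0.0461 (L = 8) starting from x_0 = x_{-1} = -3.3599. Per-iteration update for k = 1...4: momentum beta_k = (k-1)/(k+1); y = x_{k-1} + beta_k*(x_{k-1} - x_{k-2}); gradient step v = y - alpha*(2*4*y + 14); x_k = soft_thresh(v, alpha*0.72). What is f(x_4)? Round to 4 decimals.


FISTA on f(x) = 4*x^2 + 14*x + 0.72*|x|
L = 8, alpha = 0.0461
Iteration 1: beta = 0.0, y = -3.3599 + 0.0*(-3.3599 + 3.3599) = -3.3599
  grad(y) = -12.8792, v = y - alpha*grad = -2.7662
  prox(v) = soft_thresh(-2.7662, 0.0332) = -2.733
Iteration 2: beta = 0.3333, y = -2.733 + 0.3333*(-2.733 + 3.3599) = -2.524
  grad(y) = -6.192, v = y - alpha*grad = -2.2386
  prox(v) = soft_thresh(-2.2386, 0.0332) = -2.2054
Iteration 3: beta = 0.5, y = -2.2054 + 0.5*(-2.2054 + 2.733) = -1.9415
  grad(y) = -1.5324, v = y - alpha*grad = -1.8709
  prox(v) = soft_thresh(-1.8709, 0.0332) = -1.8377
Iteration 4: beta = 0.6, y = -1.8377 + 0.6*(-1.8377 + 2.2054) = -1.6171
  grad(y) = 1.063, v = y - alpha*grad = -1.6661
  prox(v) = soft_thresh(-1.6661, 0.0332) = -1.6329
f(x_4) = 4*(-1.6329)^2 + 14*(-1.6329) + 0.72*|-1.6329| = -11.0195


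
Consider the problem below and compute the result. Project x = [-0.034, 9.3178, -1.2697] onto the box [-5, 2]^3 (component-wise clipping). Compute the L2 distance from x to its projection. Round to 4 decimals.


Project each component onto [-5, 2].
clip(-0.034) = -0.034, clip(9.3178) = 2.0, clip(-1.2697) = -1.2697
Projection = [-0.034, 2.0, -1.2697]
Squared diffs: [0.0, 53.5502, 0.0]
Distance = sqrt(53.5502) = 7.3178


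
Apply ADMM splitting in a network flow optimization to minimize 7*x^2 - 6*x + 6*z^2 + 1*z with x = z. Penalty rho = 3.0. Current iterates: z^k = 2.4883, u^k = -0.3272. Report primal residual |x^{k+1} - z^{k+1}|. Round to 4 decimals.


ADMM iteration with rho = 3.0, z^k = 2.4883, u^k = -0.3272
Step 1: x-update.
Minimize 7*x^2 - 6*x + (3.0/2)*(x - 2.4883 - 0.3272)^2
FOC: (2*7 + 3.0)*x = 6 + 3.0*(2.4883 + 0.3272)
x^{k+1} = 0.8498
Step 2: z-update.
Minimize 6*z^2 + 1*z + (3.0/2)*(0.8498 - z - 0.3272)^2
FOC: (2*6 + 3.0)*z = -1 + 3.0*(0.8498 - 0.3272)
z^{k+1} = 0.0379
Step 3: u-update.
u^{k+1} = -0.3272 + 0.8498 - 0.0379 = 0.4847
Step 4: Primal residual = |0.8498 - 0.0379| = 0.8119


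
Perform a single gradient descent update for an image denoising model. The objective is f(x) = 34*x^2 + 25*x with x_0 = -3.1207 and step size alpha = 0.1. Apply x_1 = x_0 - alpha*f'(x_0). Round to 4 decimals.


We compute the gradient at x_0 and apply the update.
f'(x) = 68*x + 25
f'(-3.1207) = 68*-3.1207 + 25 = -187.2076
x_1 = -3.1207 - 0.1*-187.2076 = 15.6001


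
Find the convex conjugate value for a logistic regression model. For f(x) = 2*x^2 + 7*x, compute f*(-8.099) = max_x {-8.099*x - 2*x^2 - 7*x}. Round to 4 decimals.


f*(y) = sup_x {y*x - a*x^2 - b*x} = sup_x {(y-b)*x - a*x^2}
FOC: (y - b) - 2a*x = 0 => x* = (y - b)/(2a)
x* = (-8.099 - 7)/(2*2) = -3.7748
f*(-8.099) = (y-b)^2/(4a) = (-8.099 - 7)^2/(4*2)
= 227.9798/8 = 28.4975


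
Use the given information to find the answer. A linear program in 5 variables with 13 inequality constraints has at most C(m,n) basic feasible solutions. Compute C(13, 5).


Each vertex corresponds to some choice of n active constraints out of m, so the number of vertices is at most C(m, n) = m! / (n!(m-n)!).
m = 13, n = 5
Numerator: 13 * 12 * 11 * 10 * 9
Denominator: 5! = 120
C(13, 5) = 1287


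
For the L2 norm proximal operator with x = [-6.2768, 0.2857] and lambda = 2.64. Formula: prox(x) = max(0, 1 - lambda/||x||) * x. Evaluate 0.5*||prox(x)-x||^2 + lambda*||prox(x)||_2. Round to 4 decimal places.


Step 1: Compute ||x||.
||x|| = 6.2833
Step 2: Compute scaling factor.
scale = max(0, 1 - 2.64/6.2833) = 0.5798
Step 3: prox(x) = [-3.6395, 0.1657]
||prox(x)|| = 3.6433
Step 4: Proximal objective.
0.5*||prox-x||^2 = 3.4848
lambda*||prox|| = 9.6183
Total = 13.1031


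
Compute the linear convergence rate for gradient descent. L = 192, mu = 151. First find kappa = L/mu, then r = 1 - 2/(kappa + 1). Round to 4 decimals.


Step 1: Compute the condition number.
kappa = L/mu = 192/151 = 1.2715
Step 2: Compute the convergence rate.
r = 1 - 2/(kappa + 1) = 1 - 2*mu/(L + mu) = (L - mu)/(L + mu) = 41/343 = 0.1195


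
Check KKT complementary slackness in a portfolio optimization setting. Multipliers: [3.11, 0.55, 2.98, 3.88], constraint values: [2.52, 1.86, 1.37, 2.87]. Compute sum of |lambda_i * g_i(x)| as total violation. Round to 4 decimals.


KKT complementary slackness check:
lambda_1 * g_1 = 3.11 * 2.52 = 7.8372
lambda_2 * g_2 = 0.55 * 1.86 = 1.023
lambda_3 * g_3 = 2.98 * 1.37 = 4.0826
lambda_4 * g_4 = 3.88 * 2.87 = 11.1356
Total violation = 7.8372 + 1.023 + 4.0826 + 11.1356 = 24.0784


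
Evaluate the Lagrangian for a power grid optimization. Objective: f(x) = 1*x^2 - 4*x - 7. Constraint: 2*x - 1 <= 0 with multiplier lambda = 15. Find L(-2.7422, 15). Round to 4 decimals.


Step 1: Evaluate f(x).
f(-2.7422) = 1*(-2.7422)^2 - 4*(-2.7422) - 7 = 11.4885
Step 2: Evaluate g(x).
g(-2.7422) = 2*-2.7422 - 1 = -6.4844
Step 3: Compute Lagrangian.
L = 11.4885 + 15*-6.4844 = -85.7775


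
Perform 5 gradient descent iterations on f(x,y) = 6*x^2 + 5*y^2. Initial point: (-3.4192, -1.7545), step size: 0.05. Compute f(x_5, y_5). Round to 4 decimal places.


Gradient descent on f(x,y) = 6*x^2 + 5*y^2.
Starting point: (-3.4192, -1.7545), alpha = 0.05
Step 1: grad_x = 2*6*-3.4192 = -41.0304, grad_y = 2*5*-1.7545 = -17.545
  x_1 = -3.4192 - 0.05*-41.0304 = -1.3677
  y_1 = -1.7545 - 0.05*-17.545 = -0.8773
Step 2: grad_x = 2*6*-1.3677 = -16.4122, grad_y = 2*5*-0.8773 = -8.7725
  x_2 = -1.3677 - 0.05*-16.4122 = -0.5471
  y_2 = -0.8773 - 0.05*-8.7725 = -0.4386
Step 3: grad_x = 2*6*-0.5471 = -6.5649, grad_y = 2*5*-0.4386 = -4.3863
  x_3 = -0.5471 - 0.05*-6.5649 = -0.2188
  y_3 = -0.4386 - 0.05*-4.3863 = -0.2193
Step 4: grad_x = 2*6*-0.2188 = -2.6259, grad_y = 2*5*-0.2193 = -2.1931
  x_4 = -0.2188 - 0.05*-2.6259 = -0.0875
  y_4 = -0.2193 - 0.05*-2.1931 = -0.1097
Step 5: grad_x = 2*6*-0.0875 = -1.0504, grad_y = 2*5*-0.1097 = -1.0966
  x_5 = -0.0875 - 0.05*-1.0504 = -0.035
  y_5 = -0.1097 - 0.05*-1.0966 = -0.0548
f(-0.035, -0.0548) = 6*(-0.035)^2 + 5*(-0.0548)^2 = 0.0224


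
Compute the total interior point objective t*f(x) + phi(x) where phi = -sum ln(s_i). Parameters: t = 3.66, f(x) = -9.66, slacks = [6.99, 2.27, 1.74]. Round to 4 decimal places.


Step 1: Compute log-barrier.
ln values: [1.9445, 0.8198, 0.5539]
phi = -(1.9445 + 0.8198 + 0.5539) = -3.3181
Step 2: Compute augmented objective.
t*f(x) = 3.66*-9.66 = -35.3556
Total = -35.3556 - 3.3181 = -38.6737


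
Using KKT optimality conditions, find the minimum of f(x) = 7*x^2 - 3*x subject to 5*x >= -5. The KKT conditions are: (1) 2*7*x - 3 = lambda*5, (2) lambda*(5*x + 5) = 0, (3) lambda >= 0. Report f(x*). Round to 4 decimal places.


Step 1: Try lambda = 0 (constraint inactive).
Stationarity: 2*7*x - 3 = 0
x* = 3/(2*7) = 3/14 = 0.2143 (rounded; the exact value 3/14 is used below)
Check constraint: 5*0.2143 = 1.0715 >= -5 -- satisfied.
Step 2: Compute optimal value.
f(x*) = 7*(3/14)^2 - 3*(3/14) = -0.3214


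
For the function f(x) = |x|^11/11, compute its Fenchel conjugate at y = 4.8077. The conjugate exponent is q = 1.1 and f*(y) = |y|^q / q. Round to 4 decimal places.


The conjugate exponent q satisfies 1/p + 1/q = 1.
p = 11, so q = 11/(11 - 1) = 1.1
|y|^q = 4.8077^1.1 = 5.6251
f*(4.8077) = 5.6251 / 1.1 = 5.1137


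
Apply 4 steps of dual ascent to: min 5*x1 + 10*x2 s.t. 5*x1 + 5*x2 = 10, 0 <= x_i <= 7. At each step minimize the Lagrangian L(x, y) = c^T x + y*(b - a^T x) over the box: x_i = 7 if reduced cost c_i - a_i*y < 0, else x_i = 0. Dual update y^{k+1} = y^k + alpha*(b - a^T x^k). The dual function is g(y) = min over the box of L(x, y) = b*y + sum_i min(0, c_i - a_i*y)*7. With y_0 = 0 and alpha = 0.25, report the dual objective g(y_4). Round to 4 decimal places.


Dual ascent for LP: min 5*x1 + 10*x2, 5*x1 + 5*x2 = 10, 0 <= x_i <= 7
Step 1: y^k = 0.0, reduced costs: (5.0, 10.0)
  x^k = (0.0, 0.0), subgradient = b - a^T x = 10.0
  y^{k+1} = 0.0 + 0.25*10.0 = 2.5
Step 2: y^k = 2.5, reduced costs: (-7.5, -2.5)
  x^k = (7.0, 7.0), subgradient = b - a^T x = -60.0
  y^{k+1} = 2.5 + 0.25*-60.0 = -12.5
Step 3: y^k = -12.5, reduced costs: (67.5, 72.5)
  x^k = (0.0, 0.0), subgradient = b - a^T x = 10.0
  y^{k+1} = -12.5 + 0.25*10.0 = -10.0
Step 4: y^k = -10.0, reduced costs: (55.0, 60.0)
  x^k = (0.0, 0.0), subgradient = b - a^T x = 10.0
  y^{k+1} = -10.0 + 0.25*10.0 = -7.5
Dual objective at y_4 = -7.5: reduced costs (42.5, 47.5), box minimizer x = (0.0, 0.0)
g(y_4) = b*y + (c1 - a1*y)*x1 + (c2 - a2*y)*x2 = 10*(-7.5) + 42.5*0.0 + 47.5*0.0 = -75.0 + 0.0 + 0.0 = -75.0


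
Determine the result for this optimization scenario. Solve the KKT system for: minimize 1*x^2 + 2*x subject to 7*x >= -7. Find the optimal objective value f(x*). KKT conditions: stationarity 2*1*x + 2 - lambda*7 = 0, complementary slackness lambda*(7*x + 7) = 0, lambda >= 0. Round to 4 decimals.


Step 1: Try lambda = 0 (constraint inactive).
Stationarity: 2*1*x + 2 = 0
x* = -2/(2*1) = -1.0
Check constraint: 7*-1.0 = -7.0 >= -7 -- satisfied.
Step 2: Compute optimal value.
f(x*) = 1*(-1.0)^2 + 2*(-1.0) = -1.0


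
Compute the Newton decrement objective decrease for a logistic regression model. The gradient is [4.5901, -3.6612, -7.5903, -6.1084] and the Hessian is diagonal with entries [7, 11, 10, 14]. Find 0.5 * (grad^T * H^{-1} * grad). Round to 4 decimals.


Step 1: H is diagonal, so H^(-1) * g = [0.6557, -0.3328, -0.759, -0.4363].
Step 2: g^T H^(-1) g = sum_i g_i^2 / H_ii
  = (4.5901)^2/7 + (-3.6612)^2/11 + (-7.5903)^2/10 + (-6.1084)^2/14
  = 3.0099 + 1.2186 + 5.7613 + 2.6652 = 12.6549
Step 3: Objective decrease = 0.5 * g^T H^(-1) g = 6.3274


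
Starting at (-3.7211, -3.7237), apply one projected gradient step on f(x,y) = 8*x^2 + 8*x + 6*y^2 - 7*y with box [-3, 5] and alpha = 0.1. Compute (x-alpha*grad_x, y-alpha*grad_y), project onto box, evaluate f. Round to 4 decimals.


Step 1: Compute gradient at (-3.7211, -3.7237).
grad_x = 2*8*-3.7211 + 8 = -51.5376
grad_y = 2*6*-3.7237 - 7 = -51.6844
Step 2: Gradient step.
x_raw = -3.7211 - 0.1*-51.5376 = 1.4327
y_raw = -3.7237 - 0.1*-51.6844 = 1.4447
Step 3: Project onto [-3, 5].
x_proj = clip(1.4327) = 1.4327
y_proj = clip(1.4447) = 1.4447
Step 4: Evaluate f.
f(1.4327, 1.4447) = 30.2919


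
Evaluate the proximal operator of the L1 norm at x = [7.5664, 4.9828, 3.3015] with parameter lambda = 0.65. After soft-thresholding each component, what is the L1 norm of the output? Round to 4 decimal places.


Soft-thresholding with lambda = 0.65:
prox(7.5664) = sign(7.5664)*max(|7.5664| - 0.65, 0) = 6.9164
prox(4.9828) = sign(4.9828)*max(|4.9828| - 0.65, 0) = 4.3328
prox(3.3015) = sign(3.3015)*max(|3.3015| - 0.65, 0) = 2.6515
prox(x) = [6.9164, 4.3328, 2.6515]
||prox(x)||_1 = 6.9164 + 4.3328 + 2.6515 = 13.9007


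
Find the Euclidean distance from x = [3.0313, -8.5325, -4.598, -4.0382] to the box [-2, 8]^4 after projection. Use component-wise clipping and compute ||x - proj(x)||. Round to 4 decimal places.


Project each component onto [-2, 8].
clip(3.0313) = 3.0313, clip(-8.5325) = -2.0, clip(-4.598) = -2.0, clip(-4.0382) = -2.0
Projection = [3.0313, -2.0, -2.0, -2.0]
Squared diffs: [0.0, 42.6736, 6.7496, 4.1543]
Distance = sqrt(53.5775) = 7.3197


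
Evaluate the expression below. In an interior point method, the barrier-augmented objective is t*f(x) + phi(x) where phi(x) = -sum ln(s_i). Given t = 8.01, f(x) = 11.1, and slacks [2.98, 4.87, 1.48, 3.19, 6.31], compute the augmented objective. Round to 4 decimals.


Step 1: Compute log-barrier.
ln values: [1.0919, 1.5831, 0.392, 1.16, 1.8421]
phi = -(1.0919 + 1.5831 + 0.392 + 1.16 + 1.8421) = -6.0692
Step 2: Compute augmented objective.
t*f(x) = 8.01*11.1 = 88.911
Total = 88.911 - 6.0692 = 82.8418


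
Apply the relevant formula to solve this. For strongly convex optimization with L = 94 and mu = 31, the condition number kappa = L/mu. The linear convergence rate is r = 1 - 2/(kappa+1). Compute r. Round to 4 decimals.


Step 1: Compute the condition number.
kappa = L/mu = 94/31 = 3.0323
Step 2: Compute the convergence rate.
r = 1 - 2/(kappa + 1) = 1 - 2*mu/(L + mu) = (L - mu)/(L + mu) = 63/125 = 0.504


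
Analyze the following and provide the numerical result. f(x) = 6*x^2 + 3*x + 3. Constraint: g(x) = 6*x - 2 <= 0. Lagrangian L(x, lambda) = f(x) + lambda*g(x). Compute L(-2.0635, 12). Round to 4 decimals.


Step 1: Evaluate f(x).
f(-2.0635) = 6*(-2.0635)^2 + 3*(-2.0635) + 3 = 22.3577
Step 2: Evaluate g(x).
g(-2.0635) = 6*-2.0635 - 2 = -14.381
Step 3: Compute Lagrangian.
L = 22.3577 + 12*-14.381 = -150.2143


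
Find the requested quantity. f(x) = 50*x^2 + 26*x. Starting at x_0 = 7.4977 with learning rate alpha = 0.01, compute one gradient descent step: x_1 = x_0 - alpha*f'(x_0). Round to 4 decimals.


We compute the gradient at x_0 and apply the update.
f'(x) = 100*x + 26
f'(7.4977) = 100*7.4977 + 26 = 775.77
x_1 = 7.4977 - 0.01*775.77 = -0.26


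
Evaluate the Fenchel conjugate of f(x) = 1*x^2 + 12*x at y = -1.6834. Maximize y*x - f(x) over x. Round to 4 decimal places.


f*(y) = sup_x {y*x - a*x^2 - b*x} = sup_x {(y-b)*x - a*x^2}
FOC: (y - b) - 2a*x = 0 => x* = (y - b)/(2a)
x* = (-1.6834 - 12)/(2*1) = -6.8417
f*(-1.6834) = (y-b)^2/(4a) = (-1.6834 - 12)^2/(4*1)
= 187.2354/4 = 46.8089


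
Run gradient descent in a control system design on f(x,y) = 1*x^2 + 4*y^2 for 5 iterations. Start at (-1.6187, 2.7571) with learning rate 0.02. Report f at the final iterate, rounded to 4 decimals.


Gradient descent on f(x,y) = 1*x^2 + 4*y^2.
Starting point: (-1.6187, 2.7571), alpha = 0.02
Step 1: grad_x = 2*1*-1.6187 = -3.2374, grad_y = 2*4*2.7571 = 22.0568
  x_1 = -1.6187 - 0.02*-3.2374 = -1.554
  y_1 = 2.7571 - 0.02*22.0568 = 2.316
Step 2: grad_x = 2*1*-1.554 = -3.1079, grad_y = 2*4*2.316 = 18.5277
  x_2 = -1.554 - 0.02*-3.1079 = -1.4918
  y_2 = 2.316 - 0.02*18.5277 = 1.9454
Step 3: grad_x = 2*1*-1.4918 = -2.9836, grad_y = 2*4*1.9454 = 15.5633
  x_3 = -1.4918 - 0.02*-2.9836 = -1.4321
  y_3 = 1.9454 - 0.02*15.5633 = 1.6341
Step 4: grad_x = 2*1*-1.4321 = -2.8642, grad_y = 2*4*1.6341 = 13.0732
  x_4 = -1.4321 - 0.02*-2.8642 = -1.3748
  y_4 = 1.6341 - 0.02*13.0732 = 1.3727
Step 5: grad_x = 2*1*-1.3748 = -2.7497, grad_y = 2*4*1.3727 = 10.9814
  x_5 = -1.3748 - 0.02*-2.7497 = -1.3198
  y_5 = 1.3727 - 0.02*10.9814 = 1.1531
f(-1.3198, 1.1531) = 1*(-1.3198)^2 + 4*1.1531^2 = 7.0601


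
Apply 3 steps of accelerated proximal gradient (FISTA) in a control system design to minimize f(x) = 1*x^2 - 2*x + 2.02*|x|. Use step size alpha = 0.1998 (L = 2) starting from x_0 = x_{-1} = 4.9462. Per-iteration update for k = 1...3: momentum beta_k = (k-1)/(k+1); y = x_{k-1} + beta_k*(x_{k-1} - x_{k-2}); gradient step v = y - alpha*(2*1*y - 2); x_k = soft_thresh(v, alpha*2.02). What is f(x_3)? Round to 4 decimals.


FISTA on f(x) = 1*x^2 - 2*x + 2.02*|x|
L = 2, alpha = 0.1998
Iteration 1: beta = 0.0, y = 4.9462 + 0.0*(4.9462 - 4.9462) = 4.9462
  grad(y) = 7.8924, v = y - alpha*grad = 3.3693
  prox(v) = soft_thresh(3.3693, 0.4036) = 2.9657
Iteration 2: beta = 0.3333, y = 2.9657 + 0.3333*(2.9657 - 4.9462) = 2.3055
  grad(y) = 2.6111, v = y - alpha*grad = 1.7838
  prox(v) = soft_thresh(1.7838, 0.4036) = 1.3802
Iteration 3: beta = 0.5, y = 1.3802 + 0.5*(1.3802 - 2.9657) = 0.5875
  grad(y) = -0.825, v = y - alpha*grad = 0.7523
  prox(v) = soft_thresh(0.7523, 0.4036) = 0.3488
f(x_3) = 1*0.3488^2 - 2*0.3488 + 2.02*|0.3488| = 0.1286


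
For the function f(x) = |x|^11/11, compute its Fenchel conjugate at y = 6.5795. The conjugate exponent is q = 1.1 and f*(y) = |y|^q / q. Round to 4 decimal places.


The conjugate exponent q satisfies 1/p + 1/q = 1.
p = 11, so q = 11/(11 - 1) = 1.1
|y|^q = 6.5795^1.1 = 7.9435
f*(6.5795) = 7.9435 / 1.1 = 7.2214


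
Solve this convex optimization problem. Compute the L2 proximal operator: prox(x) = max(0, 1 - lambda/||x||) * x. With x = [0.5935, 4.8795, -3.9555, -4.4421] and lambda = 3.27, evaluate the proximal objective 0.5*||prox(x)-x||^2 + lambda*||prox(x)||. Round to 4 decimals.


Step 1: Compute ||x||.
||x|| = 7.7162
Step 2: Compute scaling factor.
scale = max(0, 1 - 3.27/7.7162) = 0.5762
Step 3: prox(x) = [0.342, 2.8117, -2.2792, -2.5596]
||prox(x)|| = 4.4462
Step 4: Proximal objective.
0.5*||prox-x||^2 = 5.3465
lambda*||prox|| = 14.5391
Total = 19.8856


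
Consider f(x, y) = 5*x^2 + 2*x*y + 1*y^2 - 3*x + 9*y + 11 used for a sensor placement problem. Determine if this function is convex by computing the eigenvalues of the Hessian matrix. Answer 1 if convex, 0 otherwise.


The Hessian of f(x,y) = 5*x^2 + 2*x*y + 1*y^2 - 3*x + 9*y + 11 is:
H = [[10, 2], [2, 2]]
Trace = 10 + 2 = 12
Determinant = 10*2 - (2)^2 = 16
Discriminant = (12)^2 - 4*16 = 80.0
Eigenvalues: lambda_1 = 1.5279, lambda_2 = 10.4721
The function is convex.

1


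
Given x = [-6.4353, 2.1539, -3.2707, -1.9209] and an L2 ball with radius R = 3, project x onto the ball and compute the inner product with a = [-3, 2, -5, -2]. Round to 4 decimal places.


Step 1: Compute ||x|| (intermediates to 6 decimals).
||x|| = sqrt((-6.4353)^2 + 2.1539^2 + (-3.2707)^2 + (-1.9209)^2) = 7.774298
Step 2: Project.
Since ||x|| > R, scale = R/||x|| = 3/7.774298 = 0.385887, proj(x) = scale * x
proj(x) = [-2.483299, 0.831162, -1.262121, -0.74125]
Step 3: Dot product.
a^T * proj(x) = -3*(-2.483299) + 2*0.831162 - 5*(-1.262121) - 2*(-0.74125) = 16.9053


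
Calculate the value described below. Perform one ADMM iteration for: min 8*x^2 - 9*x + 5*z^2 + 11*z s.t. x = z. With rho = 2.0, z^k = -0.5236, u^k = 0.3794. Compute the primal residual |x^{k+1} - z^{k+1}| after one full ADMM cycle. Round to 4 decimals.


ADMM iteration with rho = 2.0, z^k = -0.5236, u^k = 0.3794
Step 1: x-update.
Minimize 8*x^2 - 9*x + (2.0/2)*(x + 0.5236 + 0.3794)^2
FOC: (2*8 + 2.0)*x = 9 + 2.0*(-0.5236 - 0.3794)
x^{k+1} = 0.3997
Step 2: z-update.
Minimize 5*z^2 + 11*z + (2.0/2)*(0.3997 - z + 0.3794)^2
FOC: (2*5 + 2.0)*z = -11 + 2.0*(0.3997 + 0.3794)
z^{k+1} = -0.7868
Step 3: u-update.
u^{k+1} = 0.3794 + 0.3997 + 0.7868 = 1.5659
Step 4: Primal residual = |0.3997 + 0.7868| = 1.1865


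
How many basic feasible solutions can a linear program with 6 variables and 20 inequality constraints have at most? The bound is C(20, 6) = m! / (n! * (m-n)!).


Each vertex corresponds to some choice of n active constraints out of m, so the number of vertices is at most C(m, n) = m! / (n!(m-n)!).
m = 20, n = 6
Numerator: 20 * 19 * 18 * 17 * 16 * 15
Denominator: 6! = 720
C(20, 6) = 38760


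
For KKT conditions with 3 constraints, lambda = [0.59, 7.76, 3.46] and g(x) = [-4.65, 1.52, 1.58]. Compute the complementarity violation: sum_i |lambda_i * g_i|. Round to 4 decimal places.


KKT complementary slackness check:
lambda_1 * g_1 = 0.59 * -4.65 = -2.7435
lambda_2 * g_2 = 7.76 * 1.52 = 11.7952
lambda_3 * g_3 = 3.46 * 1.58 = 5.4668
Total violation = 2.7435 + 11.7952 + 5.4668 = 20.0055


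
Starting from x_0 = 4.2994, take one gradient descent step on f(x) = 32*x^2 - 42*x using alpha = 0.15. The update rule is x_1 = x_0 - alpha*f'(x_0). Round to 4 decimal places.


We compute the gradient at x_0 and apply the update.
f'(x) = 64*x - 42
f'(4.2994) = 64*4.2994 - 42 = 233.1616
x_1 = 4.2994 - 0.15*233.1616 = -30.6748


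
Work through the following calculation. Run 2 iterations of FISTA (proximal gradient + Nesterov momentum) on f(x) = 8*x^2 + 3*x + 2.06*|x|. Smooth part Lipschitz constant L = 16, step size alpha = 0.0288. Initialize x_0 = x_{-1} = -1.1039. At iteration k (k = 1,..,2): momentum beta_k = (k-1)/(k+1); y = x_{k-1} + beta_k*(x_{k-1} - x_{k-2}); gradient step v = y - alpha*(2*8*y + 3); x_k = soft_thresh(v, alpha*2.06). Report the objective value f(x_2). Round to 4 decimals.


FISTA on f(x) = 8*x^2 + 3*x + 2.06*|x|
L = 16, alpha = 0.0288
Iteration 1: beta = 0.0, y = -1.1039 + 0.0*(-1.1039 + 1.1039) = -1.1039
  grad(y) = -14.6624, v = y - alpha*grad = -0.6816
  prox(v) = soft_thresh(-0.6816, 0.0593) = -0.6223
Iteration 2: beta = 0.3333, y = -0.6223 + 0.3333*(-0.6223 + 1.1039) = -0.4618
  grad(y) = -4.3882, v = y - alpha*grad = -0.3354
  prox(v) = soft_thresh(-0.3354, 0.0593) = -0.2761
f(x_2) = 8*(-0.2761)^2 + 3*(-0.2761) + 2.06*|-0.2761| = 0.3502


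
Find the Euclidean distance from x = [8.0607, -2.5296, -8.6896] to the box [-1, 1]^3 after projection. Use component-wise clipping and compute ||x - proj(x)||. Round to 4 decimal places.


Project each component onto [-1, 1].
clip(8.0607) = 1.0, clip(-2.5296) = -1.0, clip(-8.6896) = -1.0
Projection = [1.0, -1.0, -1.0]
Squared diffs: [49.8535, 2.3397, 59.1299]
Distance = sqrt(111.3231) = 10.551


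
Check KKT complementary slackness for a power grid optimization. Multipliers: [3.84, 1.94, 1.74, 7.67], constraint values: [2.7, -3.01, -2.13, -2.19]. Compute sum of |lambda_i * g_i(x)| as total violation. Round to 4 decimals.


KKT complementary slackness check:
lambda_1 * g_1 = 3.84 * 2.7 = 10.368
lambda_2 * g_2 = 1.94 * -3.01 = -5.8394
lambda_3 * g_3 = 1.74 * -2.13 = -3.7062
lambda_4 * g_4 = 7.67 * -2.19 = -16.7973
Total violation = 10.368 + 5.8394 + 3.7062 + 16.7973 = 36.7109


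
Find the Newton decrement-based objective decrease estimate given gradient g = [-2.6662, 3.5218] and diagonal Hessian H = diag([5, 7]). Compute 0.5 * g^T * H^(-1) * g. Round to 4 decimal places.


Step 1: H is diagonal, so H^(-1) * g = [-0.5332, 0.5031].
Step 2: g^T H^(-1) g = sum_i g_i^2 / H_ii
  = (-2.6662)^2/5 + (3.5218)^2/7
  = 1.4217 + 1.7719 = 3.1936
Step 3: Objective decrease = 0.5 * g^T H^(-1) g = 1.5968


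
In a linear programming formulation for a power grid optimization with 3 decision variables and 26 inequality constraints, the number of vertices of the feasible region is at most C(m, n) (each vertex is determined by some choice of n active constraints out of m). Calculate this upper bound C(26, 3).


Each vertex corresponds to some choice of n active constraints out of m, so the number of vertices is at most C(m, n) = m! / (n!(m-n)!).
m = 26, n = 3
Numerator: 26 * 25 * 24
Denominator: 3! = 6
C(26, 3) = 2600


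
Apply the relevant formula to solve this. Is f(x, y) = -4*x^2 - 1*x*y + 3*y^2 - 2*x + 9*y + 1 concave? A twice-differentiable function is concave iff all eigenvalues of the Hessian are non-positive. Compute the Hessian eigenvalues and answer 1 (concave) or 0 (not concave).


The Hessian of f(x,y) = -4*x^2 - 1*x*y + 3*y^2 - 2*x + 9*y + 1 is:
H = [[-8, -1], [-1, 6]]
Trace = -8 + 6 = -2
Determinant = -8*6 - (-1)^2 = -49
Discriminant = (-2)^2 - 4*-49 = 200.0
Eigenvalues: lambda_1 = -8.0711, lambda_2 = 6.0711
The function is not concave.

0


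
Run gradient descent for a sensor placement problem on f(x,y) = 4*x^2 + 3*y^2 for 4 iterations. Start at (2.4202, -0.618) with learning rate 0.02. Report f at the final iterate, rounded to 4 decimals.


Gradient descent on f(x,y) = 4*x^2 + 3*y^2.
Starting point: (2.4202, -0.618), alpha = 0.02
Step 1: grad_x = 2*4*2.4202 = 19.3616, grad_y = 2*3*-0.618 = -3.708
  x_1 = 2.4202 - 0.02*19.3616 = 2.033
  y_1 = -0.618 - 0.02*-3.708 = -0.5438
Step 2: grad_x = 2*4*2.033 = 16.2637, grad_y = 2*3*-0.5438 = -3.263
  x_2 = 2.033 - 0.02*16.2637 = 1.7077
  y_2 = -0.5438 - 0.02*-3.263 = -0.4786
Step 3: grad_x = 2*4*1.7077 = 13.6615, grad_y = 2*3*-0.4786 = -2.8715
  x_3 = 1.7077 - 0.02*13.6615 = 1.4345
  y_3 = -0.4786 - 0.02*-2.8715 = -0.4211
Step 4: grad_x = 2*4*1.4345 = 11.4757, grad_y = 2*3*-0.4211 = -2.5269
  x_4 = 1.4345 - 0.02*11.4757 = 1.2049
  y_4 = -0.4211 - 0.02*-2.5269 = -0.3706
f(1.2049, -0.3706) = 4*1.2049^2 + 3*(-0.3706)^2 = 6.2197


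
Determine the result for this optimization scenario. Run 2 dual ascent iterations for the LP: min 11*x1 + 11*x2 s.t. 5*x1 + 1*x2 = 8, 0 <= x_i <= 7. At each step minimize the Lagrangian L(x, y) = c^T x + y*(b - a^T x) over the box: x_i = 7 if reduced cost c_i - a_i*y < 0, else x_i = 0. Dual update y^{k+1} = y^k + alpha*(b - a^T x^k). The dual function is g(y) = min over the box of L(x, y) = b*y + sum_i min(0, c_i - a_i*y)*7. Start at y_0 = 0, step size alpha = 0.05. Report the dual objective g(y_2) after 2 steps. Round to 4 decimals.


Dual ascent for LP: min 11*x1 + 11*x2, 5*x1 + 1*x2 = 8, 0 <= x_i <= 7
Step 1: y^k = 0.0, reduced costs: (11.0, 11.0)
  x^k = (0.0, 0.0), subgradient = b - a^T x = 8.0
  y^{k+1} = 0.0 + 0.05*8.0 = 0.4
Step 2: y^k = 0.4, reduced costs: (9.0, 10.6)
  x^k = (0.0, 0.0), subgradient = b - a^T x = 8.0
  y^{k+1} = 0.4 + 0.05*8.0 = 0.8
Dual objective at y_2 = 0.8: reduced costs (7.0, 10.2), box minimizer x = (0.0, 0.0)
g(y_2) = b*y + (c1 - a1*y)*x1 + (c2 - a2*y)*x2 = 8*0.8 + 7.0*0.0 + 10.2*0.0 = 6.4 + 0.0 + 0.0 = 6.4


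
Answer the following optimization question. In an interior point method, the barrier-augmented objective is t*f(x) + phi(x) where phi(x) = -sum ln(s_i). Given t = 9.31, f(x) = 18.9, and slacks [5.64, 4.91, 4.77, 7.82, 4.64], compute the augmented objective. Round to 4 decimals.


Step 1: Compute log-barrier.
ln values: [1.7299, 1.5913, 1.5623, 2.0567, 1.5347]
phi = -(1.7299 + 1.5913 + 1.5623 + 2.0567 + 1.5347) = -8.4749
Step 2: Compute augmented objective.
t*f(x) = 9.31*18.9 = 175.959
Total = 175.959 - 8.4749 = 167.4841


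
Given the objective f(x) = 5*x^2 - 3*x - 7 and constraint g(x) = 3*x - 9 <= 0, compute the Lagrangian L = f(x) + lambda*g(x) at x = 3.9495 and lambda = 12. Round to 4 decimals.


Step 1: Evaluate f(x).
f(3.9495) = 5*3.9495^2 - 3*3.9495 - 7 = 59.1443
Step 2: Evaluate g(x).
g(3.9495) = 3*3.9495 - 9 = 2.8485
Step 3: Compute Lagrangian.
L = 59.1443 + 12*2.8485 = 93.3263


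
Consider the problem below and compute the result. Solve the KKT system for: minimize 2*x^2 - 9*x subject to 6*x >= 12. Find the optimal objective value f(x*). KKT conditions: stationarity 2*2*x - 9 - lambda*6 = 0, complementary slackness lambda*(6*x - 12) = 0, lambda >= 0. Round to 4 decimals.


Step 1: Try lambda = 0 (constraint inactive).
Stationarity: 2*2*x - 9 = 0
x* = 9/(2*2) = 2.25
Check constraint: 6*2.25 = 13.5 >= 12 -- satisfied.
Step 2: Compute optimal value.
f(x*) = 2*2.25^2 - 9*2.25 = -10.125


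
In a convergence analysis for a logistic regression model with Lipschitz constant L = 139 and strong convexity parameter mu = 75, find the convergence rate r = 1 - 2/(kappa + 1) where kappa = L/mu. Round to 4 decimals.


Step 1: Compute the condition number.
kappa = L/mu = 139/75 = 1.8533
Step 2: Compute the convergence rate.
r = 1 - 2/(kappa + 1) = 1 - 2*mu/(L + mu) = (L - mu)/(L + mu) = 64/214 = 0.2991
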